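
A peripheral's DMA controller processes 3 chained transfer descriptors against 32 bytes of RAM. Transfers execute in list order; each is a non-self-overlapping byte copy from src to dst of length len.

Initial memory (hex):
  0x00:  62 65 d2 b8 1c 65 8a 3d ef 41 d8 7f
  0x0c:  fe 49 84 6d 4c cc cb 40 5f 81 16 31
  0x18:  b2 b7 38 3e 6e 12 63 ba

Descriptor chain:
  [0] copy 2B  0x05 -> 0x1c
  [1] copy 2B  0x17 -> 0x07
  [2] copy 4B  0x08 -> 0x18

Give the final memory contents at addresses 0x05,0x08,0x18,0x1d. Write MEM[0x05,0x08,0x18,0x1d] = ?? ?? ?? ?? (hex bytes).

MEM[0x05,0x08,0x18,0x1d] = 65 b2 b2 8a

[0] 0x05->0x1c len=2 : 65 8a
[1] 0x17->0x07 len=2 : 31 b2
[2] 0x08->0x18 len=4 : b2 41 d8 7f
query mem[0x05]=0x65, mem[0x08]=0xb2, mem[0x18]=0xb2, mem[0x1d]=0x8a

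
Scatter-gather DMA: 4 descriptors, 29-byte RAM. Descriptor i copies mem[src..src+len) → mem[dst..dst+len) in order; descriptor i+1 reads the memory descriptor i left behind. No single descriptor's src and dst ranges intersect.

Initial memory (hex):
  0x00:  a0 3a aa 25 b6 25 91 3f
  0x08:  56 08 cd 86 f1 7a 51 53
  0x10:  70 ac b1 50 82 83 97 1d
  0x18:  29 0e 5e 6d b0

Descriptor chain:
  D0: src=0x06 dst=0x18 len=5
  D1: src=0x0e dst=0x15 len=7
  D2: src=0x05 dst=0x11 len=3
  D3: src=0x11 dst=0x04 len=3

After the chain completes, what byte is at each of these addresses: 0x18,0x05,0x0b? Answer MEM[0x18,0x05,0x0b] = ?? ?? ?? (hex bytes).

D0: mem[0x18..0x1c] <- [91 3f 56 08 cd]
D1: mem[0x15..0x1b] <- [51 53 70 ac b1 50 82]
D2: mem[0x11..0x13] <- [25 91 3f]
D3: mem[0x04..0x06] <- [25 91 3f]
query mem[0x18]=0xac, mem[0x05]=0x91, mem[0x0b]=0x86

MEM[0x18,0x05,0x0b] = ac 91 86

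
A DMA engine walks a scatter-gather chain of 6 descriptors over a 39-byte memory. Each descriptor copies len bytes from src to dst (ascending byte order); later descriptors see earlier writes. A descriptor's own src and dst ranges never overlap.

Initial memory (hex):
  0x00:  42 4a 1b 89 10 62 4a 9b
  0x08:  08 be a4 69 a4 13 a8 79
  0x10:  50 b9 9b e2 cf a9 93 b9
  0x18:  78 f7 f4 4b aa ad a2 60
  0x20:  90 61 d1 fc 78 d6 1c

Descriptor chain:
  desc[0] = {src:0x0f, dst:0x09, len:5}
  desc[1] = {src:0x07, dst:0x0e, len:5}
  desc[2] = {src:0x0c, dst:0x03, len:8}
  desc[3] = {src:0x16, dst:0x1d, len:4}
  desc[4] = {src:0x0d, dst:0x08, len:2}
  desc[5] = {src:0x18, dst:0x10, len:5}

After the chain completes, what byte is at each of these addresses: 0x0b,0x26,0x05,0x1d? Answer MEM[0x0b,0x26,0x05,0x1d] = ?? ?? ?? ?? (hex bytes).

MEM[0x0b,0x26,0x05,0x1d] = b9 1c 9b 93

#0 dst[0x09+5] := {0x79,0x50,0xb9,0x9b,0xe2}
#1 dst[0x0e+5] := {0x9b,0x08,0x79,0x50,0xb9}
#2 dst[0x03+8] := {0x9b,0xe2,0x9b,0x08,0x79,0x50,0xb9,0xe2}
#3 dst[0x1d+4] := {0x93,0xb9,0x78,0xf7}
#4 dst[0x08+2] := {0xe2,0x9b}
#5 dst[0x10+5] := {0x78,0xf7,0xf4,0x4b,0xaa}
query mem[0x0b]=0xb9, mem[0x26]=0x1c, mem[0x05]=0x9b, mem[0x1d]=0x93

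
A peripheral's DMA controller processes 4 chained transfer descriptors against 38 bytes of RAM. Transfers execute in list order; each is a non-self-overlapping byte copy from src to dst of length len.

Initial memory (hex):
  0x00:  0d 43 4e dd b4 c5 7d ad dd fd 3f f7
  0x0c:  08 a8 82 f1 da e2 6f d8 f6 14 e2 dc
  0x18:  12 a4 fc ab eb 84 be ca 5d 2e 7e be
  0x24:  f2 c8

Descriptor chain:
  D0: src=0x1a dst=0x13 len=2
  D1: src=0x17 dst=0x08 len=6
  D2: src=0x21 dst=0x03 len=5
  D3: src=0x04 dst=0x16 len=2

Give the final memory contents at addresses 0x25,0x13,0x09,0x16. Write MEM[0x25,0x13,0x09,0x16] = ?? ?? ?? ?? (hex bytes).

  after D0: wrote 2B at 0x13 = fcab
  after D1: wrote 6B at 0x08 = dc12a4fcabeb
  after D2: wrote 5B at 0x03 = 2e7ebef2c8
  after D3: wrote 2B at 0x16 = 7ebe
query mem[0x25]=0xc8, mem[0x13]=0xfc, mem[0x09]=0x12, mem[0x16]=0x7e

MEM[0x25,0x13,0x09,0x16] = c8 fc 12 7e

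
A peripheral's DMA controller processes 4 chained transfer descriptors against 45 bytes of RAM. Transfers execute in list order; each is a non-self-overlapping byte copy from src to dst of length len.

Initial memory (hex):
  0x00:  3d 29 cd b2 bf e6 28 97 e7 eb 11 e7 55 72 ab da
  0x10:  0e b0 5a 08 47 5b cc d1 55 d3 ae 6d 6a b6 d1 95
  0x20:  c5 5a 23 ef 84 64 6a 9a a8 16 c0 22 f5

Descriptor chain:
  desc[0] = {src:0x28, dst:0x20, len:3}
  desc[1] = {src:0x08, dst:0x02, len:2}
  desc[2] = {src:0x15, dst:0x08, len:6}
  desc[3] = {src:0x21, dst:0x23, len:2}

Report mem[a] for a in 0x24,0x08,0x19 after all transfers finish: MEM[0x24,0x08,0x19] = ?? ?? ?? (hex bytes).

  after D0: wrote 3B at 0x20 = a816c0
  after D1: wrote 2B at 0x02 = e7eb
  after D2: wrote 6B at 0x08 = 5bccd155d3ae
  after D3: wrote 2B at 0x23 = 16c0
query mem[0x24]=0xc0, mem[0x08]=0x5b, mem[0x19]=0xd3

MEM[0x24,0x08,0x19] = c0 5b d3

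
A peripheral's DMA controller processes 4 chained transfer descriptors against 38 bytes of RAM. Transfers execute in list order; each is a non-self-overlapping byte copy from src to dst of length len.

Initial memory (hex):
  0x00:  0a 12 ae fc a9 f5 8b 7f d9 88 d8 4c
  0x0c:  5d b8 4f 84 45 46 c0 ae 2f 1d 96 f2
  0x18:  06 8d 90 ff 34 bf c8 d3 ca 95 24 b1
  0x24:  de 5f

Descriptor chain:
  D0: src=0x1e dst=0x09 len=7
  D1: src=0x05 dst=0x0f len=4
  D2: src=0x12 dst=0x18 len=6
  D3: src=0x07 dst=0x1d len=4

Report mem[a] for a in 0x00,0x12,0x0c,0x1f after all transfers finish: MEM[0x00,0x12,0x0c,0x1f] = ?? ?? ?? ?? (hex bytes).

MEM[0x00,0x12,0x0c,0x1f] = 0a d9 95 c8

D0: mem[0x09..0x0f] <- [c8 d3 ca 95 24 b1 de]
D1: mem[0x0f..0x12] <- [f5 8b 7f d9]
D2: mem[0x18..0x1d] <- [d9 ae 2f 1d 96 f2]
D3: mem[0x1d..0x20] <- [7f d9 c8 d3]
query mem[0x00]=0x0a, mem[0x12]=0xd9, mem[0x0c]=0x95, mem[0x1f]=0xc8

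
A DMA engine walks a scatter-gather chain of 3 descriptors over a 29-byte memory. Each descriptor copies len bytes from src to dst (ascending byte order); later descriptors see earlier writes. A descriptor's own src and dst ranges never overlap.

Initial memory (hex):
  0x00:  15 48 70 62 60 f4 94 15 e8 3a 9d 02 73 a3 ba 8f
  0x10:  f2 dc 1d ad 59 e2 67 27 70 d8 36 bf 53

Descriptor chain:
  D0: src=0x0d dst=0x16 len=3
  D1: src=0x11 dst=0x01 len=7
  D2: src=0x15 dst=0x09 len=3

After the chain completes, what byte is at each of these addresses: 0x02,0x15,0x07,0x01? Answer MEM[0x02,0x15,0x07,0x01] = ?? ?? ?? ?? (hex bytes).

  after D0: wrote 3B at 0x16 = a3ba8f
  after D1: wrote 7B at 0x01 = dc1dad59e2a3ba
  after D2: wrote 3B at 0x09 = e2a3ba
query mem[0x02]=0x1d, mem[0x15]=0xe2, mem[0x07]=0xba, mem[0x01]=0xdc

MEM[0x02,0x15,0x07,0x01] = 1d e2 ba dc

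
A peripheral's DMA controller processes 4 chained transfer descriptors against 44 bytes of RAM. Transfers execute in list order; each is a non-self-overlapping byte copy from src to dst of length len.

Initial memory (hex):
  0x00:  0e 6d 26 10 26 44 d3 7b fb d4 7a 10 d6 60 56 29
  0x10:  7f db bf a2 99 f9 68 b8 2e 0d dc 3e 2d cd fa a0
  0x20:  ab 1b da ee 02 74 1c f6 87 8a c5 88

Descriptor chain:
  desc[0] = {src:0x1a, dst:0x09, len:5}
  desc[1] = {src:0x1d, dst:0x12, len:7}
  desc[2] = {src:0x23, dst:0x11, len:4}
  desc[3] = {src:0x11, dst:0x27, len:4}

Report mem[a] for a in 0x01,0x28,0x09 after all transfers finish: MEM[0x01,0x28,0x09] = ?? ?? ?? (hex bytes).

MEM[0x01,0x28,0x09] = 6d 02 dc

  after D0: wrote 5B at 0x09 = dc3e2dcdfa
  after D1: wrote 7B at 0x12 = cdfaa0ab1bdaee
  after D2: wrote 4B at 0x11 = ee02741c
  after D3: wrote 4B at 0x27 = ee02741c
query mem[0x01]=0x6d, mem[0x28]=0x02, mem[0x09]=0xdc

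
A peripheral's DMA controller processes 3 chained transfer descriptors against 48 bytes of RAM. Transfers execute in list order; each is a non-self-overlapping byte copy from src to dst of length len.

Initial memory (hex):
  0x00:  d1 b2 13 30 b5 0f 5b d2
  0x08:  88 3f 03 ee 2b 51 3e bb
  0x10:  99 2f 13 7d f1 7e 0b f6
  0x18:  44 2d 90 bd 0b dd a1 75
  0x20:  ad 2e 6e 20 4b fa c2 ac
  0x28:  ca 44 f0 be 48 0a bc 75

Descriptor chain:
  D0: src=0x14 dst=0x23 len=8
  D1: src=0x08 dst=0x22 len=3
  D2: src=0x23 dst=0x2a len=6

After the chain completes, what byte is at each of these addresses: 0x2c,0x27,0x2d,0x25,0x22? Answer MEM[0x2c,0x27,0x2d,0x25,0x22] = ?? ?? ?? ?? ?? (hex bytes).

MEM[0x2c,0x27,0x2d,0x25,0x22] = 0b 44 f6 0b 88

#0 dst[0x23+8] := {0xf1,0x7e,0x0b,0xf6,0x44,0x2d,0x90,0xbd}
#1 dst[0x22+3] := {0x88,0x3f,0x03}
#2 dst[0x2a+6] := {0x3f,0x03,0x0b,0xf6,0x44,0x2d}
query mem[0x2c]=0x0b, mem[0x27]=0x44, mem[0x2d]=0xf6, mem[0x25]=0x0b, mem[0x22]=0x88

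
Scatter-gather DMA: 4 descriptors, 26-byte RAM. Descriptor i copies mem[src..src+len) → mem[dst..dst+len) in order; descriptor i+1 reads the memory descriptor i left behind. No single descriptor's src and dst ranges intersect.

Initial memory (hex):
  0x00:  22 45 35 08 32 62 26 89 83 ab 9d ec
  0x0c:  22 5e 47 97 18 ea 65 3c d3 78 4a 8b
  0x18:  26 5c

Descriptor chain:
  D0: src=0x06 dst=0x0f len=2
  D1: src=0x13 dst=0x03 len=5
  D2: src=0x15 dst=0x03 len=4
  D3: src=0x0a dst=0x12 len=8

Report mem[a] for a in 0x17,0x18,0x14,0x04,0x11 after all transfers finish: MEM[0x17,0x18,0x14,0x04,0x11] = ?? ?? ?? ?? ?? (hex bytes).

MEM[0x17,0x18,0x14,0x04,0x11] = 26 89 22 4a ea

#0 dst[0x0f+2] := {0x26,0x89}
#1 dst[0x03+5] := {0x3c,0xd3,0x78,0x4a,0x8b}
#2 dst[0x03+4] := {0x78,0x4a,0x8b,0x26}
#3 dst[0x12+8] := {0x9d,0xec,0x22,0x5e,0x47,0x26,0x89,0xea}
query mem[0x17]=0x26, mem[0x18]=0x89, mem[0x14]=0x22, mem[0x04]=0x4a, mem[0x11]=0xea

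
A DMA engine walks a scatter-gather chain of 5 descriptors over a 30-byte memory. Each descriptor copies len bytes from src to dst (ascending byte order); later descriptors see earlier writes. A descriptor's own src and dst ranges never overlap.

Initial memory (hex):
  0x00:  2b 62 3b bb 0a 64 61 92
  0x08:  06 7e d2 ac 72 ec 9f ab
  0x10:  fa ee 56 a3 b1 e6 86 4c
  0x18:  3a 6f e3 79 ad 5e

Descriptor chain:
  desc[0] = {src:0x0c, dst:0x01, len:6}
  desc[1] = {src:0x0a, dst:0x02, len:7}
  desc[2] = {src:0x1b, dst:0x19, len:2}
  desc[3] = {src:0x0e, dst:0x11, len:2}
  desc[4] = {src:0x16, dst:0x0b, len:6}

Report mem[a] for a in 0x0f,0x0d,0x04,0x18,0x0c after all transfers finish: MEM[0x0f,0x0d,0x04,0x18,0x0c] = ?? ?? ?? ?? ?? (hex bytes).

MEM[0x0f,0x0d,0x04,0x18,0x0c] = ad 3a 72 3a 4c

#0 dst[0x01+6] := {0x72,0xec,0x9f,0xab,0xfa,0xee}
#1 dst[0x02+7] := {0xd2,0xac,0x72,0xec,0x9f,0xab,0xfa}
#2 dst[0x19+2] := {0x79,0xad}
#3 dst[0x11+2] := {0x9f,0xab}
#4 dst[0x0b+6] := {0x86,0x4c,0x3a,0x79,0xad,0x79}
query mem[0x0f]=0xad, mem[0x0d]=0x3a, mem[0x04]=0x72, mem[0x18]=0x3a, mem[0x0c]=0x4c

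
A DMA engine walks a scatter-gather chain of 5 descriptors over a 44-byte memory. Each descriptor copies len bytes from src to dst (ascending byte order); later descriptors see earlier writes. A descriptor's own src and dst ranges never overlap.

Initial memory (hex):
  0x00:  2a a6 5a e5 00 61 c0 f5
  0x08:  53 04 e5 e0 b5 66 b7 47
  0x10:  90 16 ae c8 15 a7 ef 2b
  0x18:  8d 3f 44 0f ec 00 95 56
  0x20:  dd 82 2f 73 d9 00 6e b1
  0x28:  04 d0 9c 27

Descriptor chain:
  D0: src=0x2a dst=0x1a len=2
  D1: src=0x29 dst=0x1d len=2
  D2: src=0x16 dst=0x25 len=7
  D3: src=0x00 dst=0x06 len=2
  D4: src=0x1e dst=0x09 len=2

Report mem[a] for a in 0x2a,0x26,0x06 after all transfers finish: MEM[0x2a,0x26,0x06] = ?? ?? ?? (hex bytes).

MEM[0x2a,0x26,0x06] = 27 2b 2a

#0 dst[0x1a+2] := {0x9c,0x27}
#1 dst[0x1d+2] := {0xd0,0x9c}
#2 dst[0x25+7] := {0xef,0x2b,0x8d,0x3f,0x9c,0x27,0xec}
#3 dst[0x06+2] := {0x2a,0xa6}
#4 dst[0x09+2] := {0x9c,0x56}
query mem[0x2a]=0x27, mem[0x26]=0x2b, mem[0x06]=0x2a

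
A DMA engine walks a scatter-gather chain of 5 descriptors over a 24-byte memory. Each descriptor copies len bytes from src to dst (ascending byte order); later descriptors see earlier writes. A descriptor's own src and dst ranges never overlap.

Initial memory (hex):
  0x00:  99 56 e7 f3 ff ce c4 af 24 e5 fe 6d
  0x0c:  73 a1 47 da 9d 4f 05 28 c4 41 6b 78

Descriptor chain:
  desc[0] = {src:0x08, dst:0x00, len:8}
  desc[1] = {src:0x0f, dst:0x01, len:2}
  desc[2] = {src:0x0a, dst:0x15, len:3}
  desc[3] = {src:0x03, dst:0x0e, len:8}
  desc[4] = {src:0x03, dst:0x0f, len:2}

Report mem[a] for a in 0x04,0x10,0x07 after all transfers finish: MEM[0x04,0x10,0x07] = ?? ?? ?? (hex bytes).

MEM[0x04,0x10,0x07] = 73 73 da

[0] 0x08->0x00 len=8 : 24 e5 fe 6d 73 a1 47 da
[1] 0x0f->0x01 len=2 : da 9d
[2] 0x0a->0x15 len=3 : fe 6d 73
[3] 0x03->0x0e len=8 : 6d 73 a1 47 da 24 e5 fe
[4] 0x03->0x0f len=2 : 6d 73
query mem[0x04]=0x73, mem[0x10]=0x73, mem[0x07]=0xda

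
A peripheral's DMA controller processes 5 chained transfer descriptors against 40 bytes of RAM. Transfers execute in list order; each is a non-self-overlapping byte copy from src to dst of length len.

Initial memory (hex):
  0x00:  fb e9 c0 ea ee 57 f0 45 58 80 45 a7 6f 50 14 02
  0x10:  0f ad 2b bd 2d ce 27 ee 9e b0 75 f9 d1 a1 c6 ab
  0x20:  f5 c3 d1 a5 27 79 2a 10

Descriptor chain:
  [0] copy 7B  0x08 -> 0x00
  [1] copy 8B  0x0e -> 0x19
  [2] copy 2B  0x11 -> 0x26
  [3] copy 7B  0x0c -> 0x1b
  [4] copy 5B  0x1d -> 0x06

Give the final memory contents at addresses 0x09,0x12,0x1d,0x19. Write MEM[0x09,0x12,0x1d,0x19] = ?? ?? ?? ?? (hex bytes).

MEM[0x09,0x12,0x1d,0x19] = ad 2b 14 14

  after D0: wrote 7B at 0x00 = 588045a76f5014
  after D1: wrote 8B at 0x19 = 14020fad2bbd2dce
  after D2: wrote 2B at 0x26 = ad2b
  after D3: wrote 7B at 0x1b = 6f5014020fad2b
  after D4: wrote 5B at 0x06 = 14020fad2b
query mem[0x09]=0xad, mem[0x12]=0x2b, mem[0x1d]=0x14, mem[0x19]=0x14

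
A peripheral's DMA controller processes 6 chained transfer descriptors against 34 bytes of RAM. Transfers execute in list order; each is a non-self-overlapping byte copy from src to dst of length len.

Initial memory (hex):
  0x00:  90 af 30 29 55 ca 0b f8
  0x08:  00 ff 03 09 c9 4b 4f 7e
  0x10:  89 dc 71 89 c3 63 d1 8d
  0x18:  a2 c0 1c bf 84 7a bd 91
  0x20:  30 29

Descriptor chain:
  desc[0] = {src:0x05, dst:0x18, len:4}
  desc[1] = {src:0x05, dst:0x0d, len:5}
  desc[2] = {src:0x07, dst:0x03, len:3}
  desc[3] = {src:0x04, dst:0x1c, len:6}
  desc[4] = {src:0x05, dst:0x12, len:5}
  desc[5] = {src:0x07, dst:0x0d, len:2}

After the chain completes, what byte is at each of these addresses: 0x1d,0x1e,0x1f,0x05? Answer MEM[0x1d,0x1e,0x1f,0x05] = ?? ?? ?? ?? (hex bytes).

[0] 0x05->0x18 len=4 : ca 0b f8 00
[1] 0x05->0x0d len=5 : ca 0b f8 00 ff
[2] 0x07->0x03 len=3 : f8 00 ff
[3] 0x04->0x1c len=6 : 00 ff 0b f8 00 ff
[4] 0x05->0x12 len=5 : ff 0b f8 00 ff
[5] 0x07->0x0d len=2 : f8 00
query mem[0x1d]=0xff, mem[0x1e]=0x0b, mem[0x1f]=0xf8, mem[0x05]=0xff

MEM[0x1d,0x1e,0x1f,0x05] = ff 0b f8 ff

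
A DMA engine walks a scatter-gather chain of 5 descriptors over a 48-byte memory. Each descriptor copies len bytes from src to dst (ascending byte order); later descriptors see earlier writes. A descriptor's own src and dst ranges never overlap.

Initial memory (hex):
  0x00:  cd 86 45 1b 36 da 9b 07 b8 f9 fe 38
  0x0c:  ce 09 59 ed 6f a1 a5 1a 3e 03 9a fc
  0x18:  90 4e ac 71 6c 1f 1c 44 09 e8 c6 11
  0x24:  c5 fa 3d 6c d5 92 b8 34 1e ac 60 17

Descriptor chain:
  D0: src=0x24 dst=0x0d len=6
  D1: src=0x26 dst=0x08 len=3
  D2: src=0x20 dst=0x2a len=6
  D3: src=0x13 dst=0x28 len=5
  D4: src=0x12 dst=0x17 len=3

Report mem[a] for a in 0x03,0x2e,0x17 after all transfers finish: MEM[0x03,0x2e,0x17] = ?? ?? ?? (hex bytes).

D0: mem[0x0d..0x12] <- [c5 fa 3d 6c d5 92]
D1: mem[0x08..0x0a] <- [3d 6c d5]
D2: mem[0x2a..0x2f] <- [09 e8 c6 11 c5 fa]
D3: mem[0x28..0x2c] <- [1a 3e 03 9a fc]
D4: mem[0x17..0x19] <- [92 1a 3e]
query mem[0x03]=0x1b, mem[0x2e]=0xc5, mem[0x17]=0x92

MEM[0x03,0x2e,0x17] = 1b c5 92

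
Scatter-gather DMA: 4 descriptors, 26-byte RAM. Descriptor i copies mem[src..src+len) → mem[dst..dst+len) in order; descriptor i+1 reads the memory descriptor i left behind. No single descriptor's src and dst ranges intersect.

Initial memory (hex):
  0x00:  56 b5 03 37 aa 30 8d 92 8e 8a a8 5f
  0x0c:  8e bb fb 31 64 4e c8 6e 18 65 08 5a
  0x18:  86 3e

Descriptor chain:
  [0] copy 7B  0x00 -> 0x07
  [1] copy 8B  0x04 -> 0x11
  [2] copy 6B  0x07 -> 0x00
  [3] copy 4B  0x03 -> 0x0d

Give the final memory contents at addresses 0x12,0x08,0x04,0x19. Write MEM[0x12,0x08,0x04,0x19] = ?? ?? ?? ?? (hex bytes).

#0 dst[0x07+7] := {0x56,0xb5,0x03,0x37,0xaa,0x30,0x8d}
#1 dst[0x11+8] := {0xaa,0x30,0x8d,0x56,0xb5,0x03,0x37,0xaa}
#2 dst[0x00+6] := {0x56,0xb5,0x03,0x37,0xaa,0x30}
#3 dst[0x0d+4] := {0x37,0xaa,0x30,0x8d}
query mem[0x12]=0x30, mem[0x08]=0xb5, mem[0x04]=0xaa, mem[0x19]=0x3e

MEM[0x12,0x08,0x04,0x19] = 30 b5 aa 3e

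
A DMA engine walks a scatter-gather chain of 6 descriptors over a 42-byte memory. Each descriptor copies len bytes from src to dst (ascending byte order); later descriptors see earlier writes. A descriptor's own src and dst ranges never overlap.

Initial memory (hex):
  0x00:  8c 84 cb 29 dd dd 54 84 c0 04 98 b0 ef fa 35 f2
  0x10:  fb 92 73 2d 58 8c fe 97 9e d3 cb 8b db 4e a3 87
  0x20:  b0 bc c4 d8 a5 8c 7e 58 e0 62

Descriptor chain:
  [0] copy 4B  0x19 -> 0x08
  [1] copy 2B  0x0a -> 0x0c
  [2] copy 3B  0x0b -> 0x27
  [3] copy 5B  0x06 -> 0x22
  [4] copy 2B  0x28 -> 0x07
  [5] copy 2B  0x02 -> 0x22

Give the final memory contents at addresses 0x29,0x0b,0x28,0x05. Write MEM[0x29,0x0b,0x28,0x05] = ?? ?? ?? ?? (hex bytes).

  after D0: wrote 4B at 0x08 = d3cb8bdb
  after D1: wrote 2B at 0x0c = 8bdb
  after D2: wrote 3B at 0x27 = db8bdb
  after D3: wrote 5B at 0x22 = 5484d3cb8b
  after D4: wrote 2B at 0x07 = 8bdb
  after D5: wrote 2B at 0x22 = cb29
query mem[0x29]=0xdb, mem[0x0b]=0xdb, mem[0x28]=0x8b, mem[0x05]=0xdd

MEM[0x29,0x0b,0x28,0x05] = db db 8b dd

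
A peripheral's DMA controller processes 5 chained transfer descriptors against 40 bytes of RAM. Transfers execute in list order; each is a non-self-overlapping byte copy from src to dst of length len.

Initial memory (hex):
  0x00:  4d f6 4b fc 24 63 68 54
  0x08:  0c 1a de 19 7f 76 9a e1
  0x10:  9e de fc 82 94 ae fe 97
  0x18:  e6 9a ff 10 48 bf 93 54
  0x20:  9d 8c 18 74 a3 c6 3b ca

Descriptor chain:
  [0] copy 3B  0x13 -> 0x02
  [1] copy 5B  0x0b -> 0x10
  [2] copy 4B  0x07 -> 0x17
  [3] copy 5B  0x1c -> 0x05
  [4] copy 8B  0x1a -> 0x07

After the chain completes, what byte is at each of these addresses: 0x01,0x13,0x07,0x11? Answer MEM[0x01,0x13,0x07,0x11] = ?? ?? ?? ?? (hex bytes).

[0] 0x13->0x02 len=3 : 82 94 ae
[1] 0x0b->0x10 len=5 : 19 7f 76 9a e1
[2] 0x07->0x17 len=4 : 54 0c 1a de
[3] 0x1c->0x05 len=5 : 48 bf 93 54 9d
[4] 0x1a->0x07 len=8 : de 10 48 bf 93 54 9d 8c
query mem[0x01]=0xf6, mem[0x13]=0x9a, mem[0x07]=0xde, mem[0x11]=0x7f

MEM[0x01,0x13,0x07,0x11] = f6 9a de 7f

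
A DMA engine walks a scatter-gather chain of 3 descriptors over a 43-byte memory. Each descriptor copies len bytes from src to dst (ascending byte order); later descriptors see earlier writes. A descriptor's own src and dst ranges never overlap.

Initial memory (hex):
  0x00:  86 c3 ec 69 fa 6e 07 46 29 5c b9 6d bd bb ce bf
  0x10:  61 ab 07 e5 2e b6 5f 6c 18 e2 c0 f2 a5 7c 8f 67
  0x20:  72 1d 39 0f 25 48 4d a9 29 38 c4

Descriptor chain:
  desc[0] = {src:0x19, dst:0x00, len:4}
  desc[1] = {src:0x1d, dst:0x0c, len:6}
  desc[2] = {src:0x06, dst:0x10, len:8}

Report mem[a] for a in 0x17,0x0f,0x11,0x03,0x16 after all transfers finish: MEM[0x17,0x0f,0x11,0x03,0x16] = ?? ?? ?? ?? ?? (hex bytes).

#0 dst[0x00+4] := {0xe2,0xc0,0xf2,0xa5}
#1 dst[0x0c+6] := {0x7c,0x8f,0x67,0x72,0x1d,0x39}
#2 dst[0x10+8] := {0x07,0x46,0x29,0x5c,0xb9,0x6d,0x7c,0x8f}
query mem[0x17]=0x8f, mem[0x0f]=0x72, mem[0x11]=0x46, mem[0x03]=0xa5, mem[0x16]=0x7c

MEM[0x17,0x0f,0x11,0x03,0x16] = 8f 72 46 a5 7c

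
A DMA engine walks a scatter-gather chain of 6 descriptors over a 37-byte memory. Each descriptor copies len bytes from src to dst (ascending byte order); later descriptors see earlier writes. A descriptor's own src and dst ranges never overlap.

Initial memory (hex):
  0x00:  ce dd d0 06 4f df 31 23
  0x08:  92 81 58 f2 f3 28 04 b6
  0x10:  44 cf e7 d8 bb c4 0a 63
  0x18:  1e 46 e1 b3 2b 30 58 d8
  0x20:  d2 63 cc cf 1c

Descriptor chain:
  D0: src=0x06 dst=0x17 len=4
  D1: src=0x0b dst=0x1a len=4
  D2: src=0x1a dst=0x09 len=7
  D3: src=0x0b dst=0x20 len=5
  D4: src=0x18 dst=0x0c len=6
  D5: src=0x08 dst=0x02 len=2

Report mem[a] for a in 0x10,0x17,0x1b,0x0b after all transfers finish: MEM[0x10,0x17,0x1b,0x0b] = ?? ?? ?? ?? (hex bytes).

  after D0: wrote 4B at 0x17 = 31239281
  after D1: wrote 4B at 0x1a = f2f32804
  after D2: wrote 7B at 0x09 = f2f3280458d8d2
  after D3: wrote 5B at 0x20 = 280458d8d2
  after D4: wrote 6B at 0x0c = 2392f2f32804
  after D5: wrote 2B at 0x02 = 92f2
query mem[0x10]=0x28, mem[0x17]=0x31, mem[0x1b]=0xf3, mem[0x0b]=0x28

MEM[0x10,0x17,0x1b,0x0b] = 28 31 f3 28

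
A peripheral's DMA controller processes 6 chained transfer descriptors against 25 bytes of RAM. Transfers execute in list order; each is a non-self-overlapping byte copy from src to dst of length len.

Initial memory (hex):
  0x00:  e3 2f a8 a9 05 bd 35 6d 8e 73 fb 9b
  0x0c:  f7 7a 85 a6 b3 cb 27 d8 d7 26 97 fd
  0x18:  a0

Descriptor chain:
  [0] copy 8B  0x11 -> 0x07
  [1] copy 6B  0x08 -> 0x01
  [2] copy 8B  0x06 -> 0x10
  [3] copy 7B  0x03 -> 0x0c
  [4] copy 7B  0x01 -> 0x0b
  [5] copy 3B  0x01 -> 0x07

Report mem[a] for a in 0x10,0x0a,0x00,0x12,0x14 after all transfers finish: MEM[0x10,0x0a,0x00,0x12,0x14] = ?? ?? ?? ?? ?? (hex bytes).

D0: mem[0x07..0x0e] <- [cb 27 d8 d7 26 97 fd a0]
D1: mem[0x01..0x06] <- [27 d8 d7 26 97 fd]
D2: mem[0x10..0x17] <- [fd cb 27 d8 d7 26 97 fd]
D3: mem[0x0c..0x12] <- [d7 26 97 fd cb 27 d8]
D4: mem[0x0b..0x11] <- [27 d8 d7 26 97 fd cb]
D5: mem[0x07..0x09] <- [27 d8 d7]
query mem[0x10]=0xfd, mem[0x0a]=0xd7, mem[0x00]=0xe3, mem[0x12]=0xd8, mem[0x14]=0xd7

MEM[0x10,0x0a,0x00,0x12,0x14] = fd d7 e3 d8 d7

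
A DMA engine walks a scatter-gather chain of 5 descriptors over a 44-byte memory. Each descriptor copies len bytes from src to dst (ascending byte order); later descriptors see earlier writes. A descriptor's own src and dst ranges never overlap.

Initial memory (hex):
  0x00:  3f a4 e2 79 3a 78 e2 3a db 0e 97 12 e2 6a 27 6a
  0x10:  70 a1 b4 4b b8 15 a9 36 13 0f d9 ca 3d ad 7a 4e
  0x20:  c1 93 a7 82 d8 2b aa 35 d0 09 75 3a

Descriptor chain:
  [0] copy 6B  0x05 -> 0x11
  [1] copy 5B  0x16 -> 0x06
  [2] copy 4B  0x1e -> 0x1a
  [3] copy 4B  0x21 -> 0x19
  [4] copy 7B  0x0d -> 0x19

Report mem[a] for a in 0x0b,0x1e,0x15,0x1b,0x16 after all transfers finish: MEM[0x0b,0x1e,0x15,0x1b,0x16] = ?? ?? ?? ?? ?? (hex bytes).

MEM[0x0b,0x1e,0x15,0x1b,0x16] = 12 e2 0e 6a 97

[0] 0x05->0x11 len=6 : 78 e2 3a db 0e 97
[1] 0x16->0x06 len=5 : 97 36 13 0f d9
[2] 0x1e->0x1a len=4 : 7a 4e c1 93
[3] 0x21->0x19 len=4 : 93 a7 82 d8
[4] 0x0d->0x19 len=7 : 6a 27 6a 70 78 e2 3a
query mem[0x0b]=0x12, mem[0x1e]=0xe2, mem[0x15]=0x0e, mem[0x1b]=0x6a, mem[0x16]=0x97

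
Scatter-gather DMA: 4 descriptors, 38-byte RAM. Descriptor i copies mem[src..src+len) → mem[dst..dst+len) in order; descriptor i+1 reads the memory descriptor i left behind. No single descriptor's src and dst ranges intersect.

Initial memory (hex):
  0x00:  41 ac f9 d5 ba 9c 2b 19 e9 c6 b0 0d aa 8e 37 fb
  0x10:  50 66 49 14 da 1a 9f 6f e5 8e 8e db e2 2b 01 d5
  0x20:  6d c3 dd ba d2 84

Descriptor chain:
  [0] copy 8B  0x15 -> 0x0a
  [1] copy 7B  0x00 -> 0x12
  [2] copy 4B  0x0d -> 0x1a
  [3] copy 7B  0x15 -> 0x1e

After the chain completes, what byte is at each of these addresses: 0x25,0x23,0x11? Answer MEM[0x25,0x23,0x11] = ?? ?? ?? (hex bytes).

  after D0: wrote 8B at 0x0a = 1a9f6fe58e8edbe2
  after D1: wrote 7B at 0x12 = 41acf9d5ba9c2b
  after D2: wrote 4B at 0x1a = e58e8edb
  after D3: wrote 7B at 0x1e = d5ba9c2b8ee58e
query mem[0x25]=0x84, mem[0x23]=0xe5, mem[0x11]=0xe2

MEM[0x25,0x23,0x11] = 84 e5 e2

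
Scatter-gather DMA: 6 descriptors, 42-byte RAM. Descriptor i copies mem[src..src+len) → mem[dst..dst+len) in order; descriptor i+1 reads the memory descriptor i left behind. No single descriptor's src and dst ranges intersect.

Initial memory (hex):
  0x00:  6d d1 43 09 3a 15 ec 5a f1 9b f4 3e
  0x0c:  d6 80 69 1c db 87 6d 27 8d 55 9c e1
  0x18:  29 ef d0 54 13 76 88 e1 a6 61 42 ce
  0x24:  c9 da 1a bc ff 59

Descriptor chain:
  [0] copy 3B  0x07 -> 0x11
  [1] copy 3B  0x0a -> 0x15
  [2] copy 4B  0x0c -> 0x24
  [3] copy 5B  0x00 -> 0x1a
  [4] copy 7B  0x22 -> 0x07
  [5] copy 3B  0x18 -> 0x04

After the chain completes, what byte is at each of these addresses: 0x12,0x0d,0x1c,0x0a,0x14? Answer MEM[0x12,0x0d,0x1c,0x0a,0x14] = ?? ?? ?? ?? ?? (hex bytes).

MEM[0x12,0x0d,0x1c,0x0a,0x14] = f1 ff 43 80 8d

#0 dst[0x11+3] := {0x5a,0xf1,0x9b}
#1 dst[0x15+3] := {0xf4,0x3e,0xd6}
#2 dst[0x24+4] := {0xd6,0x80,0x69,0x1c}
#3 dst[0x1a+5] := {0x6d,0xd1,0x43,0x09,0x3a}
#4 dst[0x07+7] := {0x42,0xce,0xd6,0x80,0x69,0x1c,0xff}
#5 dst[0x04+3] := {0x29,0xef,0x6d}
query mem[0x12]=0xf1, mem[0x0d]=0xff, mem[0x1c]=0x43, mem[0x0a]=0x80, mem[0x14]=0x8d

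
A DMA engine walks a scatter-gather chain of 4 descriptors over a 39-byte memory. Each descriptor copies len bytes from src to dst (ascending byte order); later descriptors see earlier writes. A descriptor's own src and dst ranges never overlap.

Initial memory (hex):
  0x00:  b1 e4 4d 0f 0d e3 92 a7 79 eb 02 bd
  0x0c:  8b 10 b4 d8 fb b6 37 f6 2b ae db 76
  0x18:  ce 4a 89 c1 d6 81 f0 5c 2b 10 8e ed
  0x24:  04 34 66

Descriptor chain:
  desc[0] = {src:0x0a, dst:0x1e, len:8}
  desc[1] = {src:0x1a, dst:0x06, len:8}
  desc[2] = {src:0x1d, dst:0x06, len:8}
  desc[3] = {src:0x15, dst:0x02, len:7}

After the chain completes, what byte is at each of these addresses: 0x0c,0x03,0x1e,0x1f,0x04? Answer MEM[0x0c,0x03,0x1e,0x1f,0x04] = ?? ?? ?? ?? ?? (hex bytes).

MEM[0x0c,0x03,0x1e,0x1f,0x04] = d8 db 02 bd 76

D0: mem[0x1e..0x25] <- [02 bd 8b 10 b4 d8 fb b6]
D1: mem[0x06..0x0d] <- [89 c1 d6 81 02 bd 8b 10]
D2: mem[0x06..0x0d] <- [81 02 bd 8b 10 b4 d8 fb]
D3: mem[0x02..0x08] <- [ae db 76 ce 4a 89 c1]
query mem[0x0c]=0xd8, mem[0x03]=0xdb, mem[0x1e]=0x02, mem[0x1f]=0xbd, mem[0x04]=0x76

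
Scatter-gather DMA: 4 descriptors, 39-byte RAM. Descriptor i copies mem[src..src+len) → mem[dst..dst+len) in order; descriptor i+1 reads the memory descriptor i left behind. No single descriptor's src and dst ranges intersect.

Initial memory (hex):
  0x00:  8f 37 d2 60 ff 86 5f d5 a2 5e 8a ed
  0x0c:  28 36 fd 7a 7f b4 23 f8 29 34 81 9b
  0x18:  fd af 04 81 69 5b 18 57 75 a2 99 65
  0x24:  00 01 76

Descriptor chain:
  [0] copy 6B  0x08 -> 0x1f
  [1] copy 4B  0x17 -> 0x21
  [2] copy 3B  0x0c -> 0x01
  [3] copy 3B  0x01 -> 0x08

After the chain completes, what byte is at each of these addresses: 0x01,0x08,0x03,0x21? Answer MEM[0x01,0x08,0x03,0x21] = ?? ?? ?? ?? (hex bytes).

MEM[0x01,0x08,0x03,0x21] = 28 28 fd 9b

#0 dst[0x1f+6] := {0xa2,0x5e,0x8a,0xed,0x28,0x36}
#1 dst[0x21+4] := {0x9b,0xfd,0xaf,0x04}
#2 dst[0x01+3] := {0x28,0x36,0xfd}
#3 dst[0x08+3] := {0x28,0x36,0xfd}
query mem[0x01]=0x28, mem[0x08]=0x28, mem[0x03]=0xfd, mem[0x21]=0x9b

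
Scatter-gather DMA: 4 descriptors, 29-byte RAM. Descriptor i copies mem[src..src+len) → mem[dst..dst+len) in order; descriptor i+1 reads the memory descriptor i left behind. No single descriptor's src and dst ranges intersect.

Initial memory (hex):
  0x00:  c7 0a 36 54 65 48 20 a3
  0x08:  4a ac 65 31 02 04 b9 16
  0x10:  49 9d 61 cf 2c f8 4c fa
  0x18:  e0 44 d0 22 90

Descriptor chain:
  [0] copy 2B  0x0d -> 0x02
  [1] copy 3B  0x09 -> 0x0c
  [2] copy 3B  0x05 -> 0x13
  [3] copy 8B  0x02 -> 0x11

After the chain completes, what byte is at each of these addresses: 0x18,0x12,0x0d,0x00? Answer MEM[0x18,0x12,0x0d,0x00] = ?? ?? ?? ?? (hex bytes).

#0 dst[0x02+2] := {0x04,0xb9}
#1 dst[0x0c+3] := {0xac,0x65,0x31}
#2 dst[0x13+3] := {0x48,0x20,0xa3}
#3 dst[0x11+8] := {0x04,0xb9,0x65,0x48,0x20,0xa3,0x4a,0xac}
query mem[0x18]=0xac, mem[0x12]=0xb9, mem[0x0d]=0x65, mem[0x00]=0xc7

MEM[0x18,0x12,0x0d,0x00] = ac b9 65 c7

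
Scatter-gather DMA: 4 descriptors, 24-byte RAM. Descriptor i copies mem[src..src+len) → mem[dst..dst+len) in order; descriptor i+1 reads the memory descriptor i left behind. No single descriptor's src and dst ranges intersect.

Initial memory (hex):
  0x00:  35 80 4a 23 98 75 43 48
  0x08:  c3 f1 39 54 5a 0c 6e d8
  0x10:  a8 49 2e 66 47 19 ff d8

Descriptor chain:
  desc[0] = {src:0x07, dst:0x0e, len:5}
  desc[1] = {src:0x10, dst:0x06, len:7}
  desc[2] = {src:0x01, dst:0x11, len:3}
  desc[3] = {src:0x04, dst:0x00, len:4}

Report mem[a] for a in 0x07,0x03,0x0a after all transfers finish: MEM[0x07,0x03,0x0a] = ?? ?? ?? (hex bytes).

MEM[0x07,0x03,0x0a] = 39 39 47

D0: mem[0x0e..0x12] <- [48 c3 f1 39 54]
D1: mem[0x06..0x0c] <- [f1 39 54 66 47 19 ff]
D2: mem[0x11..0x13] <- [80 4a 23]
D3: mem[0x00..0x03] <- [98 75 f1 39]
query mem[0x07]=0x39, mem[0x03]=0x39, mem[0x0a]=0x47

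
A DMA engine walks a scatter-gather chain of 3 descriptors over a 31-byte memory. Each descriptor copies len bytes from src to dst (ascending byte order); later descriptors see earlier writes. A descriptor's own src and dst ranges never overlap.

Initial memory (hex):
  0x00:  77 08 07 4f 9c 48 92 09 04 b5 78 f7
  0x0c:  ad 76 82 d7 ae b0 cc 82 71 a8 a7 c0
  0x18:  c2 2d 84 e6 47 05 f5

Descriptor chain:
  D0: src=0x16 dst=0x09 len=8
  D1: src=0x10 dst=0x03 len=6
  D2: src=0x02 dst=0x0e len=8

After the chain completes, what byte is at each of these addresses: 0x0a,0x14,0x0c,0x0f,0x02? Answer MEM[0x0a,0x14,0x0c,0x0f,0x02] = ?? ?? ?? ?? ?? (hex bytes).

[0] 0x16->0x09 len=8 : a7 c0 c2 2d 84 e6 47 05
[1] 0x10->0x03 len=6 : 05 b0 cc 82 71 a8
[2] 0x02->0x0e len=8 : 07 05 b0 cc 82 71 a8 a7
query mem[0x0a]=0xc0, mem[0x14]=0xa8, mem[0x0c]=0x2d, mem[0x0f]=0x05, mem[0x02]=0x07

MEM[0x0a,0x14,0x0c,0x0f,0x02] = c0 a8 2d 05 07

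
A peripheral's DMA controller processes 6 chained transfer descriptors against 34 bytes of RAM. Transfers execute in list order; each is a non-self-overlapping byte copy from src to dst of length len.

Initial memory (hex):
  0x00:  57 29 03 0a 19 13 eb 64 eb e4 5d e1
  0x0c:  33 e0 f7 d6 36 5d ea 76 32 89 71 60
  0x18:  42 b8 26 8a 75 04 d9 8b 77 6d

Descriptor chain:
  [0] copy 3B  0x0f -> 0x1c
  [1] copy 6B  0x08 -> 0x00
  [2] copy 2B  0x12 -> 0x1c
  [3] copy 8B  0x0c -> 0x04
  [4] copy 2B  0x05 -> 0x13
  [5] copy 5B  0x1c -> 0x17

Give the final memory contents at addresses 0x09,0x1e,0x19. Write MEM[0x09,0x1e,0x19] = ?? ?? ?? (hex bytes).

[0] 0x0f->0x1c len=3 : d6 36 5d
[1] 0x08->0x00 len=6 : eb e4 5d e1 33 e0
[2] 0x12->0x1c len=2 : ea 76
[3] 0x0c->0x04 len=8 : 33 e0 f7 d6 36 5d ea 76
[4] 0x05->0x13 len=2 : e0 f7
[5] 0x1c->0x17 len=5 : ea 76 5d 8b 77
query mem[0x09]=0x5d, mem[0x1e]=0x5d, mem[0x19]=0x5d

MEM[0x09,0x1e,0x19] = 5d 5d 5d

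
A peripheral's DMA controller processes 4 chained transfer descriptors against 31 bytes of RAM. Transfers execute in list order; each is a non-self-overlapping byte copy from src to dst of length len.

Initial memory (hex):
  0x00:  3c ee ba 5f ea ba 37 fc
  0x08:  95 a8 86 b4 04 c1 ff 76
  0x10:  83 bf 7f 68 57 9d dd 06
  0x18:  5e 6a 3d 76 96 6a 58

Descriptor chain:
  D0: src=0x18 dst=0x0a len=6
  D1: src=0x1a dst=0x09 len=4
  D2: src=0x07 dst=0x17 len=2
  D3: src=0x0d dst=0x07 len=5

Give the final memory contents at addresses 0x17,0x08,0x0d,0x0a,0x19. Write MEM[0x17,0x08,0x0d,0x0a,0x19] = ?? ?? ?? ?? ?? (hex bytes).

MEM[0x17,0x08,0x0d,0x0a,0x19] = fc 96 76 83 6a

[0] 0x18->0x0a len=6 : 5e 6a 3d 76 96 6a
[1] 0x1a->0x09 len=4 : 3d 76 96 6a
[2] 0x07->0x17 len=2 : fc 95
[3] 0x0d->0x07 len=5 : 76 96 6a 83 bf
query mem[0x17]=0xfc, mem[0x08]=0x96, mem[0x0d]=0x76, mem[0x0a]=0x83, mem[0x19]=0x6a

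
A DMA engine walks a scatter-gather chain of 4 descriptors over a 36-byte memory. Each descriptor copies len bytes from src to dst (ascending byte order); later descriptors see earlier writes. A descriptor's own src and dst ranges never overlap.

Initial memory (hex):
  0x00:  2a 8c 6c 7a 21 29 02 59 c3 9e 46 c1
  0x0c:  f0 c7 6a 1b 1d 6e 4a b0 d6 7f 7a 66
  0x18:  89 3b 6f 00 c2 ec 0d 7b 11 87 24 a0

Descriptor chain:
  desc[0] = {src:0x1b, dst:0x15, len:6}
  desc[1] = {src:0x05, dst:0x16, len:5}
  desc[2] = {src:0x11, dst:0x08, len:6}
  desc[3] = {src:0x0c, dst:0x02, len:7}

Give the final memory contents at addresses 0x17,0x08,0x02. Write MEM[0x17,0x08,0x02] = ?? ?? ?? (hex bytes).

MEM[0x17,0x08,0x02] = 02 4a 00

#0 dst[0x15+6] := {0x00,0xc2,0xec,0x0d,0x7b,0x11}
#1 dst[0x16+5] := {0x29,0x02,0x59,0xc3,0x9e}
#2 dst[0x08+6] := {0x6e,0x4a,0xb0,0xd6,0x00,0x29}
#3 dst[0x02+7] := {0x00,0x29,0x6a,0x1b,0x1d,0x6e,0x4a}
query mem[0x17]=0x02, mem[0x08]=0x4a, mem[0x02]=0x00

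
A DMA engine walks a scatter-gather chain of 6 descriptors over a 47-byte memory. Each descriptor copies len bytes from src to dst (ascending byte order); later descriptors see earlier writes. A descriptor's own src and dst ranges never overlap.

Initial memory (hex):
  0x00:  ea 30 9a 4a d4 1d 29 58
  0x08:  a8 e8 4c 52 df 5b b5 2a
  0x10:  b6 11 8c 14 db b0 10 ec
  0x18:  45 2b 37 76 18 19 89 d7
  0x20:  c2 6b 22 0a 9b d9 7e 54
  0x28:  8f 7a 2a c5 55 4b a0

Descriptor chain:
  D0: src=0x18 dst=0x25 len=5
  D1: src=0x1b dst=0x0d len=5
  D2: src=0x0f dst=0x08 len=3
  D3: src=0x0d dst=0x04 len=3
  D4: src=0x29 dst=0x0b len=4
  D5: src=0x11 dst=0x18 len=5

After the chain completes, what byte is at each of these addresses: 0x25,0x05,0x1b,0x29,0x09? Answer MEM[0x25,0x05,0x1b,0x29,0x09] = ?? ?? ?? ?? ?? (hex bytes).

MEM[0x25,0x05,0x1b,0x29,0x09] = 45 18 db 18 89

[0] 0x18->0x25 len=5 : 45 2b 37 76 18
[1] 0x1b->0x0d len=5 : 76 18 19 89 d7
[2] 0x0f->0x08 len=3 : 19 89 d7
[3] 0x0d->0x04 len=3 : 76 18 19
[4] 0x29->0x0b len=4 : 18 2a c5 55
[5] 0x11->0x18 len=5 : d7 8c 14 db b0
query mem[0x25]=0x45, mem[0x05]=0x18, mem[0x1b]=0xdb, mem[0x29]=0x18, mem[0x09]=0x89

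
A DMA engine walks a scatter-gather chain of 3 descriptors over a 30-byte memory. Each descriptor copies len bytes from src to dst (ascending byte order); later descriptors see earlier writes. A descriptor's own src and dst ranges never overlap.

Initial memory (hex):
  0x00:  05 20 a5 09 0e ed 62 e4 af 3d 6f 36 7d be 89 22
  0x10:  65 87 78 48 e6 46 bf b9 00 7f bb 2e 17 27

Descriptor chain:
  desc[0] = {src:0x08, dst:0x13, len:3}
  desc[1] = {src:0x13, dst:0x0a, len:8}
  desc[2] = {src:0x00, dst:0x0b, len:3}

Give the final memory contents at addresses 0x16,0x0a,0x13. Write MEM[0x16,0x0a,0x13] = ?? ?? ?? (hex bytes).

MEM[0x16,0x0a,0x13] = bf af af

D0: mem[0x13..0x15] <- [af 3d 6f]
D1: mem[0x0a..0x11] <- [af 3d 6f bf b9 00 7f bb]
D2: mem[0x0b..0x0d] <- [05 20 a5]
query mem[0x16]=0xbf, mem[0x0a]=0xaf, mem[0x13]=0xaf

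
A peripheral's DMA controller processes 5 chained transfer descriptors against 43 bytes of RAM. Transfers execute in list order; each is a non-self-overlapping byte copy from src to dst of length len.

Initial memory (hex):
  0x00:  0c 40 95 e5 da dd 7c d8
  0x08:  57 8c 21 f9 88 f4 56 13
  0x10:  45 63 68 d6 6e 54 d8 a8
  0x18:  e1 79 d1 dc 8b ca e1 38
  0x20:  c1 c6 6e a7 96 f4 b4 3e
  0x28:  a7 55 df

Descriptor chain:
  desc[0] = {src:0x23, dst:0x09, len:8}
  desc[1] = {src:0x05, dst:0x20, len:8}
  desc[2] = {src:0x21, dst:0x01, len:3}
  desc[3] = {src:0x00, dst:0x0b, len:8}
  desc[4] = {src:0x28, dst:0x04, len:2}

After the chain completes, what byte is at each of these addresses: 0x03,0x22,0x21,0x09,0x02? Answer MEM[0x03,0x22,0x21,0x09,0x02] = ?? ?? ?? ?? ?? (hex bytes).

MEM[0x03,0x22,0x21,0x09,0x02] = 57 d8 7c a7 d8

#0 dst[0x09+8] := {0xa7,0x96,0xf4,0xb4,0x3e,0xa7,0x55,0xdf}
#1 dst[0x20+8] := {0xdd,0x7c,0xd8,0x57,0xa7,0x96,0xf4,0xb4}
#2 dst[0x01+3] := {0x7c,0xd8,0x57}
#3 dst[0x0b+8] := {0x0c,0x7c,0xd8,0x57,0xda,0xdd,0x7c,0xd8}
#4 dst[0x04+2] := {0xa7,0x55}
query mem[0x03]=0x57, mem[0x22]=0xd8, mem[0x21]=0x7c, mem[0x09]=0xa7, mem[0x02]=0xd8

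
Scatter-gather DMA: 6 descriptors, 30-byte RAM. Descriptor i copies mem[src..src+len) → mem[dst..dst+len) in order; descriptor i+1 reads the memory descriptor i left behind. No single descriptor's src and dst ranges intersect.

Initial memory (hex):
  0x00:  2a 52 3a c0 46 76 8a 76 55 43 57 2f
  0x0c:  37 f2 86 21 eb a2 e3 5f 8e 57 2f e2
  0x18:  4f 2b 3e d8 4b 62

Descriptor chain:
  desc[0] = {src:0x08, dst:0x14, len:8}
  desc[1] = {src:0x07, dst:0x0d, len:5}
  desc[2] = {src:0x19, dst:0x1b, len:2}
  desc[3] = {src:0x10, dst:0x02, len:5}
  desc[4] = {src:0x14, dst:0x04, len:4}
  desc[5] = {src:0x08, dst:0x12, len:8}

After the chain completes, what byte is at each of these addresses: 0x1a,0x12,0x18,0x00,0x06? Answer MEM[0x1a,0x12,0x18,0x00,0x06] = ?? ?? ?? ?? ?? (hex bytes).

MEM[0x1a,0x12,0x18,0x00,0x06] = 86 55 55 2a 57

[0] 0x08->0x14 len=8 : 55 43 57 2f 37 f2 86 21
[1] 0x07->0x0d len=5 : 76 55 43 57 2f
[2] 0x19->0x1b len=2 : f2 86
[3] 0x10->0x02 len=5 : 57 2f e3 5f 55
[4] 0x14->0x04 len=4 : 55 43 57 2f
[5] 0x08->0x12 len=8 : 55 43 57 2f 37 76 55 43
query mem[0x1a]=0x86, mem[0x12]=0x55, mem[0x18]=0x55, mem[0x00]=0x2a, mem[0x06]=0x57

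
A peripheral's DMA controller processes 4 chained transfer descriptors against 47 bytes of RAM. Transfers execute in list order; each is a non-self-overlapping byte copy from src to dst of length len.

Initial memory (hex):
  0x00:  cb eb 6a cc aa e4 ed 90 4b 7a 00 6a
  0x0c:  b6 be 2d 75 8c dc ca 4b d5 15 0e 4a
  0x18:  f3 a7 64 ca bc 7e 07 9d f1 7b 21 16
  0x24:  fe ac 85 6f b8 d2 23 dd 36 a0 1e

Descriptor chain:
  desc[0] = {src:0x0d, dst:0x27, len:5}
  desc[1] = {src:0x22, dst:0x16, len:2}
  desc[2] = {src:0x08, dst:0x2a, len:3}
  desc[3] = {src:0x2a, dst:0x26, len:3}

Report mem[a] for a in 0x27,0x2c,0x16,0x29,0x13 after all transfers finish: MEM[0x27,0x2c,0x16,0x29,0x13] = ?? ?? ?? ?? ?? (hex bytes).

MEM[0x27,0x2c,0x16,0x29,0x13] = 7a 00 21 75 4b

#0 dst[0x27+5] := {0xbe,0x2d,0x75,0x8c,0xdc}
#1 dst[0x16+2] := {0x21,0x16}
#2 dst[0x2a+3] := {0x4b,0x7a,0x00}
#3 dst[0x26+3] := {0x4b,0x7a,0x00}
query mem[0x27]=0x7a, mem[0x2c]=0x00, mem[0x16]=0x21, mem[0x29]=0x75, mem[0x13]=0x4b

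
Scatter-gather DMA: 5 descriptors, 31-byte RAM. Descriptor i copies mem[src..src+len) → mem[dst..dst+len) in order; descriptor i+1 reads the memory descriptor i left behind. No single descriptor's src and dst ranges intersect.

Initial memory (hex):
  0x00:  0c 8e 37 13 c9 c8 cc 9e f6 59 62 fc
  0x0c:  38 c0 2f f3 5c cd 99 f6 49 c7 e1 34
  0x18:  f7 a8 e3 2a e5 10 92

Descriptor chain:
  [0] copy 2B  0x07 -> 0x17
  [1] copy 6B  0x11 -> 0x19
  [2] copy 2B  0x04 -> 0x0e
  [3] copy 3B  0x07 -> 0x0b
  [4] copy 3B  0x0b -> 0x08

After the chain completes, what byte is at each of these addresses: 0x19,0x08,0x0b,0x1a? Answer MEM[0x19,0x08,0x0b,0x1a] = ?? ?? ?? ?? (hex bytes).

MEM[0x19,0x08,0x0b,0x1a] = cd 9e 9e 99

D0: mem[0x17..0x18] <- [9e f6]
D1: mem[0x19..0x1e] <- [cd 99 f6 49 c7 e1]
D2: mem[0x0e..0x0f] <- [c9 c8]
D3: mem[0x0b..0x0d] <- [9e f6 59]
D4: mem[0x08..0x0a] <- [9e f6 59]
query mem[0x19]=0xcd, mem[0x08]=0x9e, mem[0x0b]=0x9e, mem[0x1a]=0x99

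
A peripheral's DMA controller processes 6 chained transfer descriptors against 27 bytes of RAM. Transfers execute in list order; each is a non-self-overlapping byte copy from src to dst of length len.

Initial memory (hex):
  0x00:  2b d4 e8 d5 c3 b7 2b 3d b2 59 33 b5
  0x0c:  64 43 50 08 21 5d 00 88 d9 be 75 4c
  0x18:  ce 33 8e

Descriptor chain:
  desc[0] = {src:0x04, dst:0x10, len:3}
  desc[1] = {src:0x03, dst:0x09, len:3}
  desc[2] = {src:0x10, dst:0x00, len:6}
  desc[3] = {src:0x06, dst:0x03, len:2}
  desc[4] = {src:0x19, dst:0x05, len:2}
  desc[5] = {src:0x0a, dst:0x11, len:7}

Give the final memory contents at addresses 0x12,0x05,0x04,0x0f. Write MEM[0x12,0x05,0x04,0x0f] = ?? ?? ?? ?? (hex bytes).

  after D0: wrote 3B at 0x10 = c3b72b
  after D1: wrote 3B at 0x09 = d5c3b7
  after D2: wrote 6B at 0x00 = c3b72b88d9be
  after D3: wrote 2B at 0x03 = 2b3d
  after D4: wrote 2B at 0x05 = 338e
  after D5: wrote 7B at 0x11 = c3b764435008c3
query mem[0x12]=0xb7, mem[0x05]=0x33, mem[0x04]=0x3d, mem[0x0f]=0x08

MEM[0x12,0x05,0x04,0x0f] = b7 33 3d 08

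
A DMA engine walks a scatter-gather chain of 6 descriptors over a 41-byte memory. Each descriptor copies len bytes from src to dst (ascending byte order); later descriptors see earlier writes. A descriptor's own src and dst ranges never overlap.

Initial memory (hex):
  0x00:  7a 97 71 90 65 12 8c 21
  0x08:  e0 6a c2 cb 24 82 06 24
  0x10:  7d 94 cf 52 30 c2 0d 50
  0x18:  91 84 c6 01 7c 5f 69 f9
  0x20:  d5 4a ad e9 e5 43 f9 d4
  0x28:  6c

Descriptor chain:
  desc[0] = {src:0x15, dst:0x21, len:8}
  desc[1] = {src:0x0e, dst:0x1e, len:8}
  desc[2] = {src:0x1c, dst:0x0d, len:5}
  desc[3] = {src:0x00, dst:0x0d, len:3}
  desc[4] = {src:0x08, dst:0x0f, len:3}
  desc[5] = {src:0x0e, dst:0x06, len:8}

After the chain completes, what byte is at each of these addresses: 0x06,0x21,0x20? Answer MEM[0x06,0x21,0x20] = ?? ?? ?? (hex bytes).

  after D0: wrote 8B at 0x21 = c20d509184c6017c
  after D1: wrote 8B at 0x1e = 06247d94cf5230c2
  after D2: wrote 5B at 0x0d = 7c5f06247d
  after D3: wrote 3B at 0x0d = 7a9771
  after D4: wrote 3B at 0x0f = e06ac2
  after D5: wrote 8B at 0x06 = 97e06ac2cf5230c2
query mem[0x06]=0x97, mem[0x21]=0x94, mem[0x20]=0x7d

MEM[0x06,0x21,0x20] = 97 94 7d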